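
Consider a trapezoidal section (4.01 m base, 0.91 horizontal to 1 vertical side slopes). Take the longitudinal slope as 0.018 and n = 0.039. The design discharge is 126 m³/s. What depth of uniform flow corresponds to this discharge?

Manning's equation rearranged: A R^(2/3) = nQ / (1·√S) = 0.039 × 126 / (√0.018) = 36.63.
Trying y = 3.77 m: A R^(2/3) = 44.15 — over.
Trying y = 2.89 m: A R^(2/3) = 26.5 — short.
Trying y = 3.42 m: A R^(2/3) = 36.54 — matches.

y_n = 3.42 m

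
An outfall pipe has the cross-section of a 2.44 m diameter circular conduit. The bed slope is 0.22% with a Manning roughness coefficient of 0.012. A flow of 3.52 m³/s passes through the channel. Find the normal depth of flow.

y_n = 0.862 m

Manning's equation rearranged: A R^(2/3) = nQ / (1·√S) = 0.012 × 3.52 / (√0.0022) = 0.9006.
Trying y = 0.697 m: A R^(2/3) = 0.5988 — short.
Trying y = 0.989 m: A R^(2/3) = 1.161 — over.
Trying y = 0.862 m: A R^(2/3) = 0.9 — close enough.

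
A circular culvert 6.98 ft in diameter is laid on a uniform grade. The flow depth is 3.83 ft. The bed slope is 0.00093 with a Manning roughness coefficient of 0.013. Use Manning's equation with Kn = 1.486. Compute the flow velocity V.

V = 5.25 ft/s

For a circular section of diameter D = 6.98 ft at depth y = 3.83 ft, the central angle is θ = 2 arccos(1 − 2y/D) = 3.337 rad. Then A = (D²/8)(θ − sin θ) = 21.5 ft² and P = Dθ/2 = 11.65 ft.
Hydraulic radius R = A/P = 21.5/11.65 = 1.846 ft.
From Manning's equation, V = (1.486/n) R^(2/3) S^(1/2) = (1.486/0.013) × 1.846^(2/3) × 0.00093^(1/2) = 5.25 ft/s.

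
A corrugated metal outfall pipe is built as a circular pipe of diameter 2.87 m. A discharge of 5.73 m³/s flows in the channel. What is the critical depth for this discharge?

At critical depth, Q² T / (g A³) = 1, i.e. A³/T = Q²/g = 5.73²/9.81 = 3.347.
Try y = 1.15 m: A³/T = 5.052 — high.
Try y = 0.757 m: A³/T = 1.003 — low.
Try y = 1.03 m: A³/T = 3.306 — matches.

y_c = 1.03 m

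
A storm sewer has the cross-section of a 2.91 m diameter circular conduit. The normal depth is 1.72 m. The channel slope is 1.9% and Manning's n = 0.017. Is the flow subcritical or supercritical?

For a circular section of diameter D = 2.91 m at depth y = 1.72 m, the central angle is θ = 2 arccos(1 − 2y/D) = 3.508 rad. Then A = (D²/8)(θ − sin θ) = 4.092 m² and P = Dθ/2 = 5.104 m.
Hydraulic radius R = A/P = 4.092/5.104 = 0.8018 m.
V = (1/n) R^(2/3) √S = (1/0.017) × 0.8018^(2/3) × √0.019 = 6.998 m/s. Hydraulic depth D_h = A/T = 4.092/2.861 = 1.43 m.
Froude number Fr = V/√(g·D_h) = 6.998/√(9.81×1.43) = 1.87, which is greater than 1, so the flow is supercritical.

supercritical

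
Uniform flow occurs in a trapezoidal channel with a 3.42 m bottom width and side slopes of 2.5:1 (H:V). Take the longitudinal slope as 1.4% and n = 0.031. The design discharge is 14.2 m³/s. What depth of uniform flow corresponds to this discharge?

y_n = 0.903 m

Manning's equation rearranged: A R^(2/3) = nQ / (1·√S) = 0.031 × 14.2 / (√0.014) = 3.72.
Trying y = 1 m: A R^(2/3) = 4.543 — too large.
Trying y = 0.657 m: A R^(2/3) = 2.033 — too small.
Trying y = 0.903 m: A R^(2/3) = 3.724 — close enough.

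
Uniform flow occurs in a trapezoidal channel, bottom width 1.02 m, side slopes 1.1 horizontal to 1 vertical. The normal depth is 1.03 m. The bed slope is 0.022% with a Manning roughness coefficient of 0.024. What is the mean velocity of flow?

V = 0.411 m/s

With bottom width b = 1.02 m and side slope z = 1.1: A = (b + zy)y = (1.02 + 1.1×1.03)×1.03 = 2.218 m²; P = b + 2y√(1+z²) = 1.02 + 2×1.03×1.487 = 4.082 m.
Hydraulic radius R = A/P = 2.218/4.082 = 0.5432 m.
From Manning's equation, V = (1/n) R^(2/3) S^(1/2) = (1/0.024) × 0.5432^(2/3) × 0.00022^(1/2) = 0.411 m/s.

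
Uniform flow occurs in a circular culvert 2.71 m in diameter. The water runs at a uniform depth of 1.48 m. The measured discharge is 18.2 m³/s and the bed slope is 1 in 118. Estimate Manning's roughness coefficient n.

For a circular section of diameter D = 2.71 m at depth y = 1.48 m, the central angle is θ = 2 arccos(1 − 2y/D) = 3.326 rad. Then A = (D²/8)(θ − sin θ) = 3.222 m² and P = Dθ/2 = 4.507 m.
Hydraulic radius R = A/P = 3.222/4.507 = 0.7149 m.
Rearranging Manning's equation: n = (1/Q) A R^(2/3) S^(1/2) = (1/18.2) × 3.222 × 0.7149^(2/3) × √0.008475 = 0.013.

n = 0.013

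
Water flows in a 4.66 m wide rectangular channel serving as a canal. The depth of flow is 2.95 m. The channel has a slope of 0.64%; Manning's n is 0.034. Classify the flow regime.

subcritical

Flow area A = b·y = 4.66 × 2.95 = 13.75 m². Wetted perimeter P = b + 2y = 4.66 + 2×2.95 = 10.56 m.
Hydraulic radius R = A/P = 13.75/10.56 = 1.302 m.
V = (1/n) R^(2/3) √S = (1/0.034) × 1.302^(2/3) × √0.0064 = 2.805 m/s. Hydraulic depth D_h = A/T = 13.75/4.66 = 2.95 m.
Froude number Fr = V/√(g·D_h) = 2.805/√(9.81×2.95) = 0.521, which is less than 1, so the flow is subcritical.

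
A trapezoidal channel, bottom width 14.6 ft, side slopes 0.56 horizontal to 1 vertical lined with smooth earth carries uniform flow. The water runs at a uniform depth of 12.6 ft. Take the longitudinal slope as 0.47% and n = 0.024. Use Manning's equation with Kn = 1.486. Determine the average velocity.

With bottom width b = 14.6 ft and side slope z = 0.56: A = (b + zy)y = (14.6 + 0.56×12.6)×12.6 = 272.9 ft²; P = b + 2y√(1+z²) = 14.6 + 2×12.6×1.146 = 43.48 ft.
Hydraulic radius R = A/P = 272.9/43.48 = 6.275 ft.
From Manning's equation, V = (1.486/n) R^(2/3) S^(1/2) = (1.486/0.024) × 6.275^(2/3) × 0.0047^(1/2) = 14.4 ft/s.

V = 14.4 ft/s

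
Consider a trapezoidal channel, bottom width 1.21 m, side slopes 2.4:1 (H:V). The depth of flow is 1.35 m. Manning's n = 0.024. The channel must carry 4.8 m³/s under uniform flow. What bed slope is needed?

S = 0.000559

With bottom width b = 1.21 m and side slope z = 2.4: A = (b + zy)y = (1.21 + 2.4×1.35)×1.35 = 6.008 m²; P = b + 2y√(1+z²) = 1.21 + 2×1.35×2.6 = 8.23 m.
Hydraulic radius R = A/P = 6.008/8.23 = 0.73 m.
From Manning's equation, S = [nQ / (1 A R^(2/3))]² = [0.024 × 4.8 / (1 × 6.008 × 0.73^(2/3))]² = 0.000559.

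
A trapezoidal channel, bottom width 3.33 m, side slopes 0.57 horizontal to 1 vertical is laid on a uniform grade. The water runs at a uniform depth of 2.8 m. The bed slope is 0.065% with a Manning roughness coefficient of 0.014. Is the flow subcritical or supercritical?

With bottom width b = 3.33 m and side slope z = 0.57: A = (b + zy)y = (3.33 + 0.57×2.8)×2.8 = 13.79 m²; P = b + 2y√(1+z²) = 3.33 + 2×2.8×1.151 = 9.776 m.
Hydraulic radius R = A/P = 13.79/9.776 = 1.411 m.
V = (1/n) R^(2/3) √S = (1/0.014) × 1.411^(2/3) × √0.00065 = 2.291 m/s. Hydraulic depth D_h = A/T = 13.79/6.522 = 2.115 m.
Froude number Fr = V/√(g·D_h) = 2.291/√(9.81×2.115) = 0.503, which is less than 1, so the flow is subcritical.

subcritical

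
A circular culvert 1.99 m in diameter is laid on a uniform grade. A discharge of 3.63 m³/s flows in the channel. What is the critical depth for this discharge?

At critical depth, Q² T / (g A³) = 1, i.e. A³/T = Q²/g = 3.63²/9.81 = 1.343.
Try y = 0.648 m: A³/T = 0.364 — short.
Try y = 1.03 m: A³/T = 2.157 — over.
Try y = 0.91 m: A³/T = 1.343 — ≈ 1.343.

y_c = 0.91 m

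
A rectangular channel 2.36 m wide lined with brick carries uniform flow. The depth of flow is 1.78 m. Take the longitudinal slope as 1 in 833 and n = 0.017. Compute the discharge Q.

Flow area A = b·y = 2.36 × 1.78 = 4.201 m². Wetted perimeter P = b + 2y = 2.36 + 2×1.78 = 5.92 m.
Hydraulic radius R = A/P = 4.201/5.92 = 0.7096 m.
Manning's equation: Q = (1/n) A R^(2/3) S^(1/2) = (1/0.017) × 4.201 × 0.7096^(2/3) × 0.0012^(1/2) = 6.81 m³/s.

Q = 6.81 m³/s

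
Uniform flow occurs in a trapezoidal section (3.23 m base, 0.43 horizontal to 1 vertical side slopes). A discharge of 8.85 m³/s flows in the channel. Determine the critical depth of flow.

y_c = 0.878 m

At critical depth, Q² T / (g A³) = 1, i.e. A³/T = Q²/g = 8.85²/9.81 = 7.984.
At y = 1.1 m: A³/T = 16.18 — too large.
At y = 0.878 m: A³/T = 7.974 — matches.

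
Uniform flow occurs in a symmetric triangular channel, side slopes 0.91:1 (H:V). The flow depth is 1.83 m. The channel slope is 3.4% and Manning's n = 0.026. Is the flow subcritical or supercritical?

For a triangular section with side slope z = 0.91: A = zy² = 0.91×1.83² = 3.047 m²; P = 2y√(1+z²) = 2×1.83×1.352 = 4.949 m.
Hydraulic radius R = A/P = 3.047/4.949 = 0.6158 m.
V = (1/n) R^(2/3) √S = (1/0.026) × 0.6158^(2/3) × √0.034 = 5.133 m/s. Hydraulic depth D_h = A/T = 3.047/3.331 = 0.915 m.
Froude number Fr = V/√(g·D_h) = 5.133/√(9.81×0.915) = 1.71, which is greater than 1, so the flow is supercritical.

supercritical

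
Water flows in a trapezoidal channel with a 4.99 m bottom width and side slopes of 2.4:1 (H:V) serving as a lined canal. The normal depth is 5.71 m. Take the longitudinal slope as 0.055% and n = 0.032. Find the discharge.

With bottom width b = 4.99 m and side slope z = 2.4: A = (b + zy)y = (4.99 + 2.4×5.71)×5.71 = 106.7 m²; P = b + 2y√(1+z²) = 4.99 + 2×5.71×2.6 = 34.68 m.
Hydraulic radius R = A/P = 106.7/34.68 = 3.078 m.
Manning's equation: Q = (1/n) A R^(2/3) S^(1/2) = (1/0.032) × 106.7 × 3.078^(2/3) × 0.00055^(1/2) = 166 m³/s.

Q = 166 m³/s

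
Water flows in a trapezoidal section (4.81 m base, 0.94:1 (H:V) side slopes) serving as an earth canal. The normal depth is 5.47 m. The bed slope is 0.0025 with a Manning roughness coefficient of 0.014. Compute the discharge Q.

Q = 381 m³/s

With bottom width b = 4.81 m and side slope z = 0.94: A = (b + zy)y = (4.81 + 0.94×5.47)×5.47 = 54.44 m²; P = b + 2y√(1+z²) = 4.81 + 2×5.47×1.372 = 19.82 m.
Hydraulic radius R = A/P = 54.44/19.82 = 2.746 m.
Manning's equation: Q = (1/n) A R^(2/3) S^(1/2) = (1/0.014) × 54.44 × 2.746^(2/3) × 0.0025^(1/2) = 381 m³/s.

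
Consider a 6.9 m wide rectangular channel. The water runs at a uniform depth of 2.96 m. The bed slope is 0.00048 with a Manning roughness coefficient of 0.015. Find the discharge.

Q = 40.7 m³/s

Flow area A = b·y = 6.9 × 2.96 = 20.42 m². Wetted perimeter P = b + 2y = 6.9 + 2×2.96 = 12.82 m.
Hydraulic radius R = A/P = 20.42/12.82 = 1.593 m.
Manning's equation: Q = (1/n) A R^(2/3) S^(1/2) = (1/0.015) × 20.42 × 1.593^(2/3) × 0.00048^(1/2) = 40.7 m³/s.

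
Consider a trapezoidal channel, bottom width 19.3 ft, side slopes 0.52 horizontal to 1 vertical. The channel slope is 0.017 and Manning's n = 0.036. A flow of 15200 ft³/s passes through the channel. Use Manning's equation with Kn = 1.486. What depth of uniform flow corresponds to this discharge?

y_n = 20.9 ft

Manning's equation rearranged: A R^(2/3) = nQ / (1.486·√S) = 0.036 × 15200 / (1.486 × √0.017) = 2824.
Try y = 15.6 ft: A R^(2/3) = 1689 — low.
Try y = 25.4 ft: A R^(2/3) = 4031 — high.
Try y = 20.9 ft: A R^(2/3) = 2827 — ≈ 2824.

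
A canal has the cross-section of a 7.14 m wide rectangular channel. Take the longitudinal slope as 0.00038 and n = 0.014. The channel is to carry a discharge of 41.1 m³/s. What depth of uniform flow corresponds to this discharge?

Manning's equation rearranged: A R^(2/3) = nQ / (1·√S) = 0.014 × 41.1 / (√0.00038) = 29.52.
Try y = 2.21 m: A R^(2/3) = 19.42 — too small.
Try y = 3.54 m: A R^(2/3) = 37.09 — too large.
Try y = 2.99 m: A R^(2/3) = 29.53 — matches.

y_n = 2.99 m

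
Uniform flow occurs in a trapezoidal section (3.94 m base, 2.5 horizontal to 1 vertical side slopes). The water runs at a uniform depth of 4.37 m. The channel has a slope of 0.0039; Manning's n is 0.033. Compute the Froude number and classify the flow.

subcritical

With bottom width b = 3.94 m and side slope z = 2.5: A = (b + zy)y = (3.94 + 2.5×4.37)×4.37 = 64.96 m²; P = b + 2y√(1+z²) = 3.94 + 2×4.37×2.693 = 27.47 m.
Hydraulic radius R = A/P = 64.96/27.47 = 2.364 m.
V = (1/n) R^(2/3) √S = (1/0.033) × 2.364^(2/3) × √0.0039 = 3.359 m/s. Hydraulic depth D_h = A/T = 64.96/25.79 = 2.519 m.
Froude number Fr = V/√(g·D_h) = 3.359/√(9.81×2.519) = 0.676, which is less than 1, so the flow is subcritical.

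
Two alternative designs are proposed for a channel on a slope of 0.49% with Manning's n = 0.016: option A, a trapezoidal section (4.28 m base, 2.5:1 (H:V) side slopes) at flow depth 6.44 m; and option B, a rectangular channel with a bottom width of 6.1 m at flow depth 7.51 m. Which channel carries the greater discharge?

Channel A: With bottom width b = 4.28 m and side slope z = 2.5: A = (b + zy)y = (4.28 + 2.5×6.44)×6.44 = 131.2 m²; P = b + 2y√(1+z²) = 4.28 + 2×6.44×2.693 = 38.96 m. Hydraulic radius R = A/P = 131.2/38.96 = 3.369 m. Q_A = (1/0.016)·131.2·3.369^(2/3)·√0.0049 = 1290 m³/s.
Channel B: Flow area A = b·y = 6.1 × 7.51 = 45.81 m². Wetted perimeter P = b + 2y = 6.1 + 2×7.51 = 21.12 m. Hydraulic radius R = A/P = 45.81/21.12 = 2.169 m. Q_B = (1/0.016)·45.81·2.169^(2/3)·√0.0049 = 335.8 m³/s.
Q_A = 1290 m³/s vs Q_B = 335.8 m³/s, so channel A carries more.

channel A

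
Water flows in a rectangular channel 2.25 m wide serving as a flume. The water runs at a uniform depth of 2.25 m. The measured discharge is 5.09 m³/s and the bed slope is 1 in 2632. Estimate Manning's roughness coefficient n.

Flow area A = b·y = 2.25 × 2.25 = 5.062 m². Wetted perimeter P = b + 2y = 2.25 + 2×2.25 = 6.75 m.
Hydraulic radius R = A/P = 5.062/6.75 = 0.75 m.
Rearranging Manning's equation: n = (1/Q) A R^(2/3) S^(1/2) = (1/5.09) × 5.062 × 0.75^(2/3) × √0.0003799 = 0.016.

n = 0.016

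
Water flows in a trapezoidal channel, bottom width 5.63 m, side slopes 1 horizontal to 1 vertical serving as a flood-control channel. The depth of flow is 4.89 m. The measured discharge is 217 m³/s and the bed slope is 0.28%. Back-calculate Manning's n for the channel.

n = 0.024

With bottom width b = 5.63 m and side slope z = 1: A = (b + zy)y = (5.63 + 1×4.89)×4.89 = 51.44 m²; P = b + 2y√(1+z²) = 5.63 + 2×4.89×1.414 = 19.46 m.
Hydraulic radius R = A/P = 51.44/19.46 = 2.643 m.
Rearranging Manning's equation: n = (1/Q) A R^(2/3) S^(1/2) = (1/217) × 51.44 × 2.643^(2/3) × √0.0028 = 0.024.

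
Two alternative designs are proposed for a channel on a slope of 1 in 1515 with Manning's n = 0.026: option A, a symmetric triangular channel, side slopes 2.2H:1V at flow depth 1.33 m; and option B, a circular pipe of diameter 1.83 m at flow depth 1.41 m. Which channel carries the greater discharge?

Channel A: For a triangular section with side slope z = 2.2: A = zy² = 2.2×1.33² = 3.892 m²; P = 2y√(1+z²) = 2×1.33×2.417 = 6.428 m. Hydraulic radius R = A/P = 3.892/6.428 = 0.6054 m. Q_A = (1/0.026)·3.892·0.6054^(2/3)·√0.0006601 = 2.752 m³/s.
Channel B: For a circular section of diameter D = 1.83 m at depth y = 1.41 m, the central angle is θ = 2 arccos(1 − 2y/D) = 4.285 rad. Then A = (D²/8)(θ − sin θ) = 2.175 m² and P = Dθ/2 = 3.921 m. Hydraulic radius R = A/P = 2.175/3.921 = 0.5547 m. Q_B = (1/0.026)·2.175·0.5547^(2/3)·√0.0006601 = 1.451 m³/s.
Q_A = 2.752 m³/s vs Q_B = 1.451 m³/s, so channel A carries more.

channel A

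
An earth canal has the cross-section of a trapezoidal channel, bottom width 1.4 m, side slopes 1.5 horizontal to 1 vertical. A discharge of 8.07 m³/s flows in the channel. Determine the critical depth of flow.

y_c = 1.05 m

At critical depth, Q² T / (g A³) = 1, i.e. A³/T = Q²/g = 8.07²/9.81 = 6.639.
At y = 1.33 m: A³/T = 17.08 — high.
At y = 0.926 m: A³/T = 4.123 — low.
At y = 1.05 m: A³/T = 6.699 — matches.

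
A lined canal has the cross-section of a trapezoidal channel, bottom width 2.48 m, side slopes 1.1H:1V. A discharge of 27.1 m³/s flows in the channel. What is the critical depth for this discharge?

At critical depth, Q² T / (g A³) = 1, i.e. A³/T = Q²/g = 27.1²/9.81 = 74.86.
Trying y = 2.08 m: A³/T = 138.2 — too large.
Trying y = 1.38 m: A³/T = 30.45 — too small.
Trying y = 1.77 m: A³/T = 75.48 — matches.

y_c = 1.77 m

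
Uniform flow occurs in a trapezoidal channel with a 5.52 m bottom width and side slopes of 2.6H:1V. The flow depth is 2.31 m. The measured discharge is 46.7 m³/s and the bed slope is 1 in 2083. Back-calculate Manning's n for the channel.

n = 0.016

With bottom width b = 5.52 m and side slope z = 2.6: A = (b + zy)y = (5.52 + 2.6×2.31)×2.31 = 26.63 m²; P = b + 2y√(1+z²) = 5.52 + 2×2.31×2.786 = 18.39 m.
Hydraulic radius R = A/P = 26.63/18.39 = 1.448 m.
Rearranging Manning's equation: n = (1/Q) A R^(2/3) S^(1/2) = (1/46.7) × 26.63 × 1.448^(2/3) × √0.0004801 = 0.016.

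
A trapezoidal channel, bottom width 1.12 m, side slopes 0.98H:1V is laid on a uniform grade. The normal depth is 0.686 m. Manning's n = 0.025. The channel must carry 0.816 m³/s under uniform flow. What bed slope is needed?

S = 0.000921

With bottom width b = 1.12 m and side slope z = 0.98: A = (b + zy)y = (1.12 + 0.98×0.686)×0.686 = 1.23 m²; P = b + 2y√(1+z²) = 1.12 + 2×0.686×1.4 = 3.041 m.
Hydraulic radius R = A/P = 1.23/3.041 = 0.4043 m.
From Manning's equation, S = [nQ / (1 A R^(2/3))]² = [0.025 × 0.816 / (1 × 1.23 × 0.4043^(2/3))]² = 0.000921.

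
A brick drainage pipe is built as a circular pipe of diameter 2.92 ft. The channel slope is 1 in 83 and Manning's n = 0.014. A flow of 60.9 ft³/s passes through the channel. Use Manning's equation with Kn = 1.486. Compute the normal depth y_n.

Manning's equation rearranged: A R^(2/3) = nQ / (1.486·√S) = 0.014 × 60.9 / (1.486 × √0.01205) = 5.227.
Try y = 2.52 ft: A R^(2/3) = 5.655 — too large.
Try y = 2.04 ft: A R^(2/3) = 4.534 — too small.
Try y = 2.3 ft: A R^(2/3) = 5.225 — ≈ 5.227.

y_n = 2.3 ft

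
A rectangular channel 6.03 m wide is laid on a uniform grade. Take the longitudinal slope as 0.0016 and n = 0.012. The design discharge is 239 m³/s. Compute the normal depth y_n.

y_n = 7.19 m

Manning's equation rearranged: A R^(2/3) = nQ / (1·√S) = 0.012 × 239 / (√0.0016) = 71.7.
At y = 6.22 m: A R^(2/3) = 60.15 — short.
At y = 7.9 m: A R^(2/3) = 80.14 — over.
At y = 7.19 m: A R^(2/3) = 71.64 — close enough.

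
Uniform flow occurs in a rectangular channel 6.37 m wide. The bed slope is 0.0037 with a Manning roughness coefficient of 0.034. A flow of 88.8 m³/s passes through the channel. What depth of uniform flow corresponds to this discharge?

y_n = 5 m

Manning's equation rearranged: A R^(2/3) = nQ / (1·√S) = 0.034 × 88.8 / (√0.0037) = 49.64.
Try y = 4.12 m: A R^(2/3) = 38.78 — short.
Try y = 6 m: A R^(2/3) = 62.29 — over.
Try y = 5 m: A R^(2/3) = 49.64 — ≈ 49.64.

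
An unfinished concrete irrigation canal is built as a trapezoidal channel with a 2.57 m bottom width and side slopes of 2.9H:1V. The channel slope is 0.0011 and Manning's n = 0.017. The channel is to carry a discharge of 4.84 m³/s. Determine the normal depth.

y_n = 0.791 m

Manning's equation rearranged: A R^(2/3) = nQ / (1·√S) = 0.017 × 4.84 / (√0.0011) = 2.481.
Trying y = 0.98 m: A R^(2/3) = 3.848 — high.
Trying y = 0.791 m: A R^(2/3) = 2.482 — ≈ 2.481.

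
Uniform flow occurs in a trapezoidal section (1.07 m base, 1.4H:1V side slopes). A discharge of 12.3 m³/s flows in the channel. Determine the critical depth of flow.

At critical depth, Q² T / (g A³) = 1, i.e. A³/T = Q²/g = 12.3²/9.81 = 15.42.
Try y = 1.24 m: A³/T = 9.274 — low.
Try y = 1.6 m: A³/T = 26.76 — high.
Try y = 1.4 m: A³/T = 15.3 — ≈ 15.42.

y_c = 1.4 m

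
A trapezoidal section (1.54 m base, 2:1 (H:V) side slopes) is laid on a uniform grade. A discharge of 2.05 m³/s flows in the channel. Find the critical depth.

At critical depth, Q² T / (g A³) = 1, i.e. A³/T = Q²/g = 2.05²/9.81 = 0.4284.
Try y = 0.374 m: A³/T = 0.2064 — too small.
Try y = 0.563 m: A³/T = 0.8917 — too large.
Try y = 0.46 m: A³/T = 0.4287 — ≈ 0.4284.

y_c = 0.46 m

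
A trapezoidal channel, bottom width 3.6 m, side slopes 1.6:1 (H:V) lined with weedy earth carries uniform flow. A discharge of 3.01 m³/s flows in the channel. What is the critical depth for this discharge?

At critical depth, Q² T / (g A³) = 1, i.e. A³/T = Q²/g = 3.01²/9.81 = 0.9236.
Try y = 0.324 m: A³/T = 0.5124 — short.
Try y = 0.43 m: A³/T = 1.26 — over.
Try y = 0.39 m: A³/T = 0.9222 — ≈ 0.9236.

y_c = 0.39 m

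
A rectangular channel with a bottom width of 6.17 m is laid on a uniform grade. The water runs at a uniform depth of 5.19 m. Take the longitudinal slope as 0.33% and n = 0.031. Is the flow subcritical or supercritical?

subcritical

Flow area A = b·y = 6.17 × 5.19 = 32.02 m². Wetted perimeter P = b + 2y = 6.17 + 2×5.19 = 16.55 m.
Hydraulic radius R = A/P = 32.02/16.55 = 1.935 m.
V = (1/n) R^(2/3) √S = (1/0.031) × 1.935^(2/3) × √0.0033 = 2.877 m/s. Hydraulic depth D_h = A/T = 32.02/6.17 = 5.19 m.
Froude number Fr = V/√(g·D_h) = 2.877/√(9.81×5.19) = 0.403, which is less than 1, so the flow is subcritical.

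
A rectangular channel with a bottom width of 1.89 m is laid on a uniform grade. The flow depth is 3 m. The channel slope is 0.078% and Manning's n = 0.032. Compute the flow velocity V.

Flow area A = b·y = 1.89 × 3 = 5.67 m². Wetted perimeter P = b + 2y = 1.89 + 2×3 = 7.89 m.
Hydraulic radius R = A/P = 5.67/7.89 = 0.7186 m.
From Manning's equation, V = (1/n) R^(2/3) S^(1/2) = (1/0.032) × 0.7186^(2/3) × 0.00078^(1/2) = 0.7 m/s.

V = 0.7 m/s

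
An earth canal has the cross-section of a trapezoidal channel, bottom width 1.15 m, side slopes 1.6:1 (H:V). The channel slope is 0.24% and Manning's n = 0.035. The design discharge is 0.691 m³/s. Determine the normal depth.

Manning's equation rearranged: A R^(2/3) = nQ / (1·√S) = 0.035 × 0.691 / (√0.0024) = 0.4937.
Trying y = 0.591 m: A R^(2/3) = 0.6342 — over.
Trying y = 0.462 m: A R^(2/3) = 0.3926 — short.
Trying y = 0.52 m: A R^(2/3) = 0.4933 — close enough.

y_n = 0.52 m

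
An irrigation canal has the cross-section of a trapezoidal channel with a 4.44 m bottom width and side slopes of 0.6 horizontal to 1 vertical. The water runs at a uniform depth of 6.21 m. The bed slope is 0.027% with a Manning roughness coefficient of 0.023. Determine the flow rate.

With bottom width b = 4.44 m and side slope z = 0.6: A = (b + zy)y = (4.44 + 0.6×6.21)×6.21 = 50.71 m²; P = b + 2y√(1+z²) = 4.44 + 2×6.21×1.166 = 18.92 m.
Hydraulic radius R = A/P = 50.71/18.92 = 2.68 m.
Manning's equation: Q = (1/n) A R^(2/3) S^(1/2) = (1/0.023) × 50.71 × 2.68^(2/3) × 0.00027^(1/2) = 69.9 m³/s.

Q = 69.9 m³/s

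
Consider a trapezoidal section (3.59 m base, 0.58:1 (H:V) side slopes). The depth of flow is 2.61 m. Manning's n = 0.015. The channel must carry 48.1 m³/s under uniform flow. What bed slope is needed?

With bottom width b = 3.59 m and side slope z = 0.58: A = (b + zy)y = (3.59 + 0.58×2.61)×2.61 = 13.32 m²; P = b + 2y√(1+z²) = 3.59 + 2×2.61×1.156 = 9.624 m.
Hydraulic radius R = A/P = 13.32/9.624 = 1.384 m.
From Manning's equation, S = [nQ / (1 A R^(2/3))]² = [0.015 × 48.1 / (1 × 13.32 × 1.384^(2/3))]² = 0.0019.

S = 0.0019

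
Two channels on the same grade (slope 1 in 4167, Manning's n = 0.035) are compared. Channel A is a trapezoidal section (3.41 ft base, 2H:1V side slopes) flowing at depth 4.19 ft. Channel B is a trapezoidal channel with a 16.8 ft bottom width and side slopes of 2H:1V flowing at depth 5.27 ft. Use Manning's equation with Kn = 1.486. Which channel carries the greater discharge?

Channel A: With bottom width b = 3.41 ft and side slope z = 2: A = (b + zy)y = (3.41 + 2×4.19)×4.19 = 49.4 ft²; P = b + 2y√(1+z²) = 3.41 + 2×4.19×2.236 = 22.15 ft. Hydraulic radius R = A/P = 49.4/22.15 = 2.23 ft. Q_A = (1.486/0.035)·49.4·2.23^(2/3)·√0.00024 = 55.47 ft³/s.
Channel B: With bottom width b = 16.8 ft and side slope z = 2: A = (b + zy)y = (16.8 + 2×5.27)×5.27 = 144.1 ft²; P = b + 2y√(1+z²) = 16.8 + 2×5.27×2.236 = 40.37 ft. Hydraulic radius R = A/P = 144.1/40.37 = 3.569 ft. Q_B = (1.486/0.035)·144.1·3.569^(2/3)·√0.00024 = 221.3 ft³/s.
Q_A = 55.47 ft³/s vs Q_B = 221.3 ft³/s, so channel B carries more.

channel B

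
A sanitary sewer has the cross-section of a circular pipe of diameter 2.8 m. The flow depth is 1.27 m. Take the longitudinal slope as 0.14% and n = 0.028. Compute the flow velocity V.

V = 1.01 m/s

For a circular section of diameter D = 2.8 m at depth y = 1.27 m, the central angle is θ = 2 arccos(1 − 2y/D) = 2.956 rad. Then A = (D²/8)(θ − sin θ) = 2.715 m² and P = Dθ/2 = 4.138 m.
Hydraulic radius R = A/P = 2.715/4.138 = 0.6562 m.
From Manning's equation, V = (1/n) R^(2/3) S^(1/2) = (1/0.028) × 0.6562^(2/3) × 0.0014^(1/2) = 1.01 m/s.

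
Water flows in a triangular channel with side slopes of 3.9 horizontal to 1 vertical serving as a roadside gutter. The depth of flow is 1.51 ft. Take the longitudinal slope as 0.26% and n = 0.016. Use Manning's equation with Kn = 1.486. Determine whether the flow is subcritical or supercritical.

subcritical

For a triangular section with side slope z = 3.9: A = zy² = 3.9×1.51² = 8.892 ft²; P = 2y√(1+z²) = 2×1.51×4.026 = 12.16 ft.
Hydraulic radius R = A/P = 8.892/12.16 = 0.7313 ft.
V = (1.486/n) R^(2/3) √S = (1.486/0.016) × 0.7313^(2/3) × √0.0026 = 3.844 ft/s. Hydraulic depth D_h = A/T = 8.892/11.78 = 0.755 ft.
Froude number Fr = V/√(g·D_h) = 3.844/√(32.2×0.755) = 0.78, which is less than 1, so the flow is subcritical.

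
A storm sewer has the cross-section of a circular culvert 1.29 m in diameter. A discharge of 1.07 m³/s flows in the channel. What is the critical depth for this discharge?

y_c = 0.549 m

At critical depth, Q² T / (g A³) = 1, i.e. A³/T = Q²/g = 1.07²/9.81 = 0.1167.
At y = 0.43 m: A³/T = 0.0456 — low.
At y = 0.625 m: A³/T = 0.1918 — high.
At y = 0.549 m: A³/T = 0.1168 — matches.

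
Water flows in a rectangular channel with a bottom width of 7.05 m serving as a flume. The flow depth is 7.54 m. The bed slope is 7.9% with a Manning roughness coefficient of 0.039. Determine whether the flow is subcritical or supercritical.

Flow area A = b·y = 7.05 × 7.54 = 53.16 m². Wetted perimeter P = b + 2y = 7.05 + 2×7.54 = 22.13 m.
Hydraulic radius R = A/P = 53.16/22.13 = 2.402 m.
V = (1/n) R^(2/3) √S = (1/0.039) × 2.402^(2/3) × √0.079 = 12.93 m/s. Hydraulic depth D_h = A/T = 53.16/7.05 = 7.54 m.
Froude number Fr = V/√(g·D_h) = 12.93/√(9.81×7.54) = 1.5, which is greater than 1, so the flow is supercritical.

supercritical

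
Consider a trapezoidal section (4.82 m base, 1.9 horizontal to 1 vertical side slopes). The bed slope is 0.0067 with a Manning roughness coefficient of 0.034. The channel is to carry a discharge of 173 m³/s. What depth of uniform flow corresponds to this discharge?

y_n = 3.69 m

Manning's equation rearranged: A R^(2/3) = nQ / (1·√S) = 0.034 × 173 / (√0.0067) = 71.86.
At y = 4.69 m: A R^(2/3) = 121.1 — high.
At y = 3.69 m: A R^(2/3) = 71.88 — ≈ 71.86.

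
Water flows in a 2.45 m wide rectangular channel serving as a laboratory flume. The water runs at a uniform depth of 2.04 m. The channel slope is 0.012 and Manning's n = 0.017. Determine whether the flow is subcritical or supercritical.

supercritical

Flow area A = b·y = 2.45 × 2.04 = 4.998 m². Wetted perimeter P = b + 2y = 2.45 + 2×2.04 = 6.53 m.
Hydraulic radius R = A/P = 4.998/6.53 = 0.7654 m.
V = (1/n) R^(2/3) √S = (1/0.017) × 0.7654^(2/3) × √0.012 = 5.392 m/s. Hydraulic depth D_h = A/T = 4.998/2.45 = 2.04 m.
Froude number Fr = V/√(g·D_h) = 5.392/√(9.81×2.04) = 1.21, which is greater than 1, so the flow is supercritical.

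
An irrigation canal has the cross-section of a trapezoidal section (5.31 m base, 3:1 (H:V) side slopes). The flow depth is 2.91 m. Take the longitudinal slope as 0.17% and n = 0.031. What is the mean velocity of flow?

With bottom width b = 5.31 m and side slope z = 3: A = (b + zy)y = (5.31 + 3×2.91)×2.91 = 40.86 m²; P = b + 2y√(1+z²) = 5.31 + 2×2.91×3.162 = 23.71 m.
Hydraulic radius R = A/P = 40.86/23.71 = 1.723 m.
From Manning's equation, V = (1/n) R^(2/3) S^(1/2) = (1/0.031) × 1.723^(2/3) × 0.0017^(1/2) = 1.91 m/s.

V = 1.91 m/s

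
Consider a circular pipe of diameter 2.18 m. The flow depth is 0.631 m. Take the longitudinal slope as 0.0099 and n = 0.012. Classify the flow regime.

supercritical

For a circular section of diameter D = 2.18 m at depth y = 0.631 m, the central angle is θ = 2 arccos(1 − 2y/D) = 2.272 rad. Then A = (D²/8)(θ − sin θ) = 0.8961 m² and P = Dθ/2 = 2.477 m.
Hydraulic radius R = A/P = 0.8961/2.477 = 0.3618 m.
V = (1/n) R^(2/3) √S = (1/0.012) × 0.3618^(2/3) × √0.0099 = 4.21 m/s. Hydraulic depth D_h = A/T = 0.8961/1.977 = 0.4532 m.
Froude number Fr = V/√(g·D_h) = 4.21/√(9.81×0.4532) = 2, which is greater than 1, so the flow is supercritical.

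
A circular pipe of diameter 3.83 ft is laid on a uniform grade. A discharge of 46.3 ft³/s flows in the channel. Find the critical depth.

At critical depth, Q² T / (g A³) = 1, i.e. A³/T = Q²/g = 46.3²/32.2 = 66.57.
Trying y = 1.7 ft: A³/T = 31.65 — low.
Trying y = 2.58 ft: A³/T = 156.6 — high.
Trying y = 2.07 ft: A³/T = 67.18 — close enough.

y_c = 2.07 ft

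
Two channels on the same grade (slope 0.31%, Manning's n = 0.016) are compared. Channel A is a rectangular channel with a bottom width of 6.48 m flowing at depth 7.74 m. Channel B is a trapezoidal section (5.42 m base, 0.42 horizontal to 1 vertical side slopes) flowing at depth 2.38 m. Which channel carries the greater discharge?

Channel A: Flow area A = b·y = 6.48 × 7.74 = 50.16 m². Wetted perimeter P = b + 2y = 6.48 + 2×7.74 = 21.96 m. Hydraulic radius R = A/P = 50.16/21.96 = 2.284 m. Q_A = (1/0.016)·50.16·2.284^(2/3)·√0.0031 = 302.7 m³/s.
Channel B: With bottom width b = 5.42 m and side slope z = 0.42: A = (b + zy)y = (5.42 + 0.42×2.38)×2.38 = 15.28 m²; P = b + 2y√(1+z²) = 5.42 + 2×2.38×1.085 = 10.58 m. Hydraulic radius R = A/P = 15.28/10.58 = 1.444 m. Q_B = (1/0.016)·15.28·1.444^(2/3)·√0.0031 = 67.92 m³/s.
Q_A = 302.7 m³/s vs Q_B = 67.92 m³/s, so channel A carries more.

channel A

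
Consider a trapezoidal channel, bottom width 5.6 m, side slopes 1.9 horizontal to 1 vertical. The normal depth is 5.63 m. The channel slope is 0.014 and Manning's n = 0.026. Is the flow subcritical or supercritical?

With bottom width b = 5.6 m and side slope z = 1.9: A = (b + zy)y = (5.6 + 1.9×5.63)×5.63 = 91.75 m²; P = b + 2y√(1+z²) = 5.6 + 2×5.63×2.147 = 29.78 m.
Hydraulic radius R = A/P = 91.75/29.78 = 3.081 m.
V = (1/n) R^(2/3) √S = (1/0.026) × 3.081^(2/3) × √0.014 = 9.637 m/s. Hydraulic depth D_h = A/T = 91.75/26.99 = 3.399 m.
Froude number Fr = V/√(g·D_h) = 9.637/√(9.81×3.399) = 1.67, which is greater than 1, so the flow is supercritical.

supercritical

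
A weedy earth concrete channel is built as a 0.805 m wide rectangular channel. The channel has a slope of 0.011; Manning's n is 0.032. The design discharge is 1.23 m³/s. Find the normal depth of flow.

y_n = 1.06 m

Manning's equation rearranged: A R^(2/3) = nQ / (1·√S) = 0.032 × 1.23 / (√0.011) = 0.3753.
At y = 0.842 m: A R^(2/3) = 0.2848 — short.
At y = 1.35 m: A R^(2/3) = 0.4978 — over.
At y = 1.06 m: A R^(2/3) = 0.3753 — matches.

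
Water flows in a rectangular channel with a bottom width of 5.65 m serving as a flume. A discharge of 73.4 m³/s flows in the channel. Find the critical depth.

For a rectangular channel, critical depth y_c = (q²/g)^(1/3) where q = Q/b = 73.4/5.65 = 12.99 m²/s.
So y_c = (12.99²/9.81)^(1/3) = 2.58 m.

y_c = 2.58 m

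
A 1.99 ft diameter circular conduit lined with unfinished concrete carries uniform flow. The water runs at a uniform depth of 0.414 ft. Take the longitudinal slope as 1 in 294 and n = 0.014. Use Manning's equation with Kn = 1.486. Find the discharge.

For a circular section of diameter D = 1.99 ft at depth y = 0.414 ft, the central angle is θ = 2 arccos(1 − 2y/D) = 1.894 rad. Then A = (D²/8)(θ − sin θ) = 0.4685 ft² and P = Dθ/2 = 1.885 ft.
Hydraulic radius R = A/P = 0.4685/1.885 = 0.2485 ft.
Manning's equation: Q = (1.486/n) A R^(2/3) S^(1/2) = (1.486/0.014) × 0.4685 × 0.2485^(2/3) × 0.003401^(1/2) = 1.15 ft³/s.

Q = 1.15 ft³/s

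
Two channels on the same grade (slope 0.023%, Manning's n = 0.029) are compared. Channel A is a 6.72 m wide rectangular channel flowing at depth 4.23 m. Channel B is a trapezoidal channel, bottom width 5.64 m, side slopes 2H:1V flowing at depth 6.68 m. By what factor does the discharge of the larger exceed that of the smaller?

Channel A: Flow area A = b·y = 6.72 × 4.23 = 28.43 m². Wetted perimeter P = b + 2y = 6.72 + 2×4.23 = 15.18 m. Hydraulic radius R = A/P = 28.43/15.18 = 1.873 m. Q_A = (1/0.029)·28.43·1.873^(2/3)·√0.00023 = 22.58 m³/s.
Channel B: With bottom width b = 5.64 m and side slope z = 2: A = (b + zy)y = (5.64 + 2×6.68)×6.68 = 126.9 m²; P = b + 2y√(1+z²) = 5.64 + 2×6.68×2.236 = 35.51 m. Hydraulic radius R = A/P = 126.9/35.51 = 3.574 m. Q_B = (1/0.029)·126.9·3.574^(2/3)·√0.00023 = 155.1 m³/s.
The larger discharge is 155.1 m³/s and the smaller is 22.58 m³/s; the ratio is 6.87.

6.87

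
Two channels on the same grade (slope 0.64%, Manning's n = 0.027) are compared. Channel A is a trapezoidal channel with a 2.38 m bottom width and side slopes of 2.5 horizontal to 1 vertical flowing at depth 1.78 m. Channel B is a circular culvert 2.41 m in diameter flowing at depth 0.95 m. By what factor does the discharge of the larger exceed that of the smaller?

11.5

Channel A: With bottom width b = 2.38 m and side slope z = 2.5: A = (b + zy)y = (2.38 + 2.5×1.78)×1.78 = 12.16 m²; P = b + 2y√(1+z²) = 2.38 + 2×1.78×2.693 = 11.97 m. Hydraulic radius R = A/P = 12.16/11.97 = 1.016 m. Q_A = (1/0.027)·12.16·1.016^(2/3)·√0.0064 = 36.41 m³/s.
Channel B: For a circular section of diameter D = 2.41 m at depth y = 0.95 m, the central angle is θ = 2 arccos(1 − 2y/D) = 2.715 rad. Then A = (D²/8)(θ − sin θ) = 1.671 m² and P = Dθ/2 = 3.272 m. Hydraulic radius R = A/P = 1.671/3.272 = 0.5107 m. Q_B = (1/0.027)·1.671·0.5107^(2/3)·√0.0064 = 3.163 m³/s.
The larger discharge is 36.41 m³/s and the smaller is 3.163 m³/s; the ratio is 11.5.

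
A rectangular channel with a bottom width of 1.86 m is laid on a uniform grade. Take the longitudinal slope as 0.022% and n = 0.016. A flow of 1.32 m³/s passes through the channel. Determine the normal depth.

Manning's equation rearranged: A R^(2/3) = nQ / (1·√S) = 0.016 × 1.32 / (√0.00022) = 1.424.
Trying y = 0.978 m: A R^(2/3) = 1.11 — low.
Trying y = 1.37 m: A R^(2/3) = 1.719 — high.
Trying y = 1.18 m: A R^(2/3) = 1.419 — close enough.

y_n = 1.18 m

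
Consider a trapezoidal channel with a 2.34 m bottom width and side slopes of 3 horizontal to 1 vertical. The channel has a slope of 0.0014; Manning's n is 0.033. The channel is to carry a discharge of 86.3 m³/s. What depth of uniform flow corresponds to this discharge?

Manning's equation rearranged: A R^(2/3) = nQ / (1·√S) = 0.033 × 86.3 / (√0.0014) = 76.11.
Try y = 4.55 m: A R^(2/3) = 128.2 — high.
Try y = 3.02 m: A R^(2/3) = 47.21 — low.
Try y = 3.68 m: A R^(2/3) = 76.12 — close enough.

y_n = 3.68 m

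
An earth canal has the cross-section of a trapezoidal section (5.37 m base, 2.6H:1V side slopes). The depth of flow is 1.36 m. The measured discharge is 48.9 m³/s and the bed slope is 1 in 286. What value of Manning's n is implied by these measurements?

With bottom width b = 5.37 m and side slope z = 2.6: A = (b + zy)y = (5.37 + 2.6×1.36)×1.36 = 12.11 m²; P = b + 2y√(1+z²) = 5.37 + 2×1.36×2.786 = 12.95 m.
Hydraulic radius R = A/P = 12.11/12.95 = 0.9355 m.
Rearranging Manning's equation: n = (1/Q) A R^(2/3) S^(1/2) = (1/48.9) × 12.11 × 0.9355^(2/3) × √0.003497 = 0.014.

n = 0.014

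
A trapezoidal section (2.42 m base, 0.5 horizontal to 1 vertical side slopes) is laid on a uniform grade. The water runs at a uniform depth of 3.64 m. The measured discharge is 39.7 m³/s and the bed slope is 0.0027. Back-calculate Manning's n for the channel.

n = 0.026

With bottom width b = 2.42 m and side slope z = 0.5: A = (b + zy)y = (2.42 + 0.5×3.64)×3.64 = 15.43 m²; P = b + 2y√(1+z²) = 2.42 + 2×3.64×1.118 = 10.56 m.
Hydraulic radius R = A/P = 15.43/10.56 = 1.462 m.
Rearranging Manning's equation: n = (1/Q) A R^(2/3) S^(1/2) = (1/39.7) × 15.43 × 1.462^(2/3) × √0.0027 = 0.026.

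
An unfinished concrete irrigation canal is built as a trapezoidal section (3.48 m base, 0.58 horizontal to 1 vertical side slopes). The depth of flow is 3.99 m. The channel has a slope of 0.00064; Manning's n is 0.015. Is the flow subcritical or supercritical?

With bottom width b = 3.48 m and side slope z = 0.58: A = (b + zy)y = (3.48 + 0.58×3.99)×3.99 = 23.12 m²; P = b + 2y√(1+z²) = 3.48 + 2×3.99×1.156 = 12.71 m.
Hydraulic radius R = A/P = 23.12/12.71 = 1.82 m.
V = (1/n) R^(2/3) √S = (1/0.015) × 1.82^(2/3) × √0.00064 = 2.514 m/s. Hydraulic depth D_h = A/T = 23.12/8.108 = 2.851 m.
Froude number Fr = V/√(g·D_h) = 2.514/√(9.81×2.851) = 0.475, which is less than 1, so the flow is subcritical.

subcritical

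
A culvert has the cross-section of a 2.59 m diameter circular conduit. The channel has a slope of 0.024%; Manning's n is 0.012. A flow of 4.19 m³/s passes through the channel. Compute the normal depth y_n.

Manning's equation rearranged: A R^(2/3) = nQ / (1·√S) = 0.012 × 4.19 / (√0.00024) = 3.246.
At y = 2.12 m: A R^(2/3) = 3.938 — high.
At y = 1.57 m: A R^(2/3) = 2.691 — low.
At y = 1.79 m: A R^(2/3) = 3.246 — close enough.

y_n = 1.79 m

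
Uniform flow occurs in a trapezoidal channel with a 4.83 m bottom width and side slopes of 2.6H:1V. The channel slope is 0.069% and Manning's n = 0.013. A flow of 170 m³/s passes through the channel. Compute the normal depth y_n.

y_n = 3.63 m

Manning's equation rearranged: A R^(2/3) = nQ / (1·√S) = 0.013 × 170 / (√0.00069) = 84.13.
Try y = 4.23 m: A R^(2/3) = 118.6 — too large.
Try y = 3.63 m: A R^(2/3) = 84.05 — ≈ 84.13.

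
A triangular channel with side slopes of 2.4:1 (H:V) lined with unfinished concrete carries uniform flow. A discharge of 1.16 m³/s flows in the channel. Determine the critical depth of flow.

y_c = 0.544 m

At critical depth, Q² T / (g A³) = 1, i.e. A³/T = Q²/g = 1.16²/9.81 = 0.1372.
Try y = 0.62 m: A³/T = 0.2638 — high.
Try y = 0.373 m: A³/T = 0.02079 — low.
Try y = 0.544 m: A³/T = 0.1372 — close enough.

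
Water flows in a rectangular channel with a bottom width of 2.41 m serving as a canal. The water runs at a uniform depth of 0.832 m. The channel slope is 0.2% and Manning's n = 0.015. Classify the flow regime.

subcritical

Flow area A = b·y = 2.41 × 0.832 = 2.005 m². Wetted perimeter P = b + 2y = 2.41 + 2×0.832 = 4.074 m.
Hydraulic radius R = A/P = 2.005/4.074 = 0.4922 m.
V = (1/n) R^(2/3) √S = (1/0.015) × 0.4922^(2/3) × √0.002 = 1.859 m/s. Hydraulic depth D_h = A/T = 2.005/2.41 = 0.832 m.
Froude number Fr = V/√(g·D_h) = 1.859/√(9.81×0.832) = 0.651, which is less than 1, so the flow is subcritical.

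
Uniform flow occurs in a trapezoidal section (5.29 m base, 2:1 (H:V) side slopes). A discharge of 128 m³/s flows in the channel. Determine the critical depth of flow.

At critical depth, Q² T / (g A³) = 1, i.e. A³/T = Q²/g = 128²/9.81 = 1670.
At y = 3.33 m: A³/T = 3386 — over.
At y = 2.78 m: A³/T = 1672 — ≈ 1670.

y_c = 2.78 m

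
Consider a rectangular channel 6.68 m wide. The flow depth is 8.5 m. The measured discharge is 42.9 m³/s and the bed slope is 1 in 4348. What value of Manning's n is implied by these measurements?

n = 0.036

Flow area A = b·y = 6.68 × 8.5 = 56.78 m². Wetted perimeter P = b + 2y = 6.68 + 2×8.5 = 23.68 m.
Hydraulic radius R = A/P = 56.78/23.68 = 2.398 m.
Rearranging Manning's equation: n = (1/Q) A R^(2/3) S^(1/2) = (1/42.9) × 56.78 × 2.398^(2/3) × √0.00023 = 0.036.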